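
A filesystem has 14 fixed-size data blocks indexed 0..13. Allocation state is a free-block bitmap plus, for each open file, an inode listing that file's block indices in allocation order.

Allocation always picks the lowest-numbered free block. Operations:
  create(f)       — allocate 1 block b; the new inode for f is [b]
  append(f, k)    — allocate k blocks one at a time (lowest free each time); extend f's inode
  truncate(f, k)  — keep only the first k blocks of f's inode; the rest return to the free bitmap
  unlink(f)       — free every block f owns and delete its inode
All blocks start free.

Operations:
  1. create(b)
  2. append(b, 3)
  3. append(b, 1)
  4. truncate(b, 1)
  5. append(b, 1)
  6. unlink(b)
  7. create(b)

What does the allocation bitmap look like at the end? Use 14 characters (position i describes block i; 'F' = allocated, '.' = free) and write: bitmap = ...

bitmap = F.............

create(b): bitmap=F............. | b=[0]
append(b, 3): bitmap=FFFF.......... | b=[0, 1, 2, 3]
append(b, 1): bitmap=FFFFF......... | b=[0, 1, 2, 3, 4]
truncate(b, 1): bitmap=F............. | b=[0]
append(b, 1): bitmap=FF............ | b=[0, 1]
unlink(b): bitmap=.............. | 
create(b): bitmap=F............. | b=[0]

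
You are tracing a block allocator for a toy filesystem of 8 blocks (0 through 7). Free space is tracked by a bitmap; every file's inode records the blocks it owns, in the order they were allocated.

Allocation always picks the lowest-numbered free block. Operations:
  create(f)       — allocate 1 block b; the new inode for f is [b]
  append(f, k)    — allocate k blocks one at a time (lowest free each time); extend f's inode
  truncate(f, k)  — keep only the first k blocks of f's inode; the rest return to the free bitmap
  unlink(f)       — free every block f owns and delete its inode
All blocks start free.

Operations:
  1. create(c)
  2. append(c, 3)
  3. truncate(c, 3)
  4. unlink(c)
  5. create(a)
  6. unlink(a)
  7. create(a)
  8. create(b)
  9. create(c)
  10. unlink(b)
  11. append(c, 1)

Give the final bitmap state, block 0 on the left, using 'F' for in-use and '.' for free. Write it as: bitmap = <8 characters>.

bitmap = FFF.....

[1] create(c) — c=0 (map F.......)
[2] append(c, 3) — c=0,1,2,3 (map FFFF....)
[3] truncate(c, 3) — c=0,1,2 (map FFF.....)
[4] unlink(c) —  (map ........)
[5] create(a) — a=0 (map F.......)
[6] unlink(a) —  (map ........)
[7] create(a) — a=0 (map F.......)
[8] create(b) — a=0 b=1 (map FF......)
[9] create(c) — a=0 b=1 c=2 (map FFF.....)
[10] unlink(b) — a=0 c=2 (map F.F.....)
[11] append(c, 1) — a=0 c=2,1 (map FFF.....)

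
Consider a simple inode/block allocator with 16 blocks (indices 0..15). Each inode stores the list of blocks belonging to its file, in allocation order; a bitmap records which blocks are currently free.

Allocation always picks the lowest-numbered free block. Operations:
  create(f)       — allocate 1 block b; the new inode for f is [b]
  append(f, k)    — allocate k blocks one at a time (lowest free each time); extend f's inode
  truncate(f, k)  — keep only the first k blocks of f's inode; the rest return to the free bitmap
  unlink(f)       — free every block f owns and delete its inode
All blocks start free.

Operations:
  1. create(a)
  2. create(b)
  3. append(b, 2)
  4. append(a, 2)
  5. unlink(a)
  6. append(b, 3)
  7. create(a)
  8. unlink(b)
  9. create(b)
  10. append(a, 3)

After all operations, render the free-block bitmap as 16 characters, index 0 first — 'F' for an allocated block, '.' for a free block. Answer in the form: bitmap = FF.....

bitmap = FFFF..F.........

after create(a) → a:[0]  free=[F...............]
after create(b) → a:[0], b:[1]  free=[FF..............]
after append(b, 2) → a:[0], b:[1, 2, 3]  free=[FFFF............]
after append(a, 2) → a:[0, 4, 5], b:[1, 2, 3]  free=[FFFFFF..........]
after unlink(a) → b:[1, 2, 3]  free=[.FFF............]
after append(b, 3) → b:[1, 2, 3, 0, 4, 5]  free=[FFFFFF..........]
after create(a) → a:[6], b:[1, 2, 3, 0, 4, 5]  free=[FFFFFFF.........]
after unlink(b) → a:[6]  free=[......F.........]
after create(b) → a:[6], b:[0]  free=[F.....F.........]
after append(a, 3) → a:[6, 1, 2, 3], b:[0]  free=[FFFF..F.........]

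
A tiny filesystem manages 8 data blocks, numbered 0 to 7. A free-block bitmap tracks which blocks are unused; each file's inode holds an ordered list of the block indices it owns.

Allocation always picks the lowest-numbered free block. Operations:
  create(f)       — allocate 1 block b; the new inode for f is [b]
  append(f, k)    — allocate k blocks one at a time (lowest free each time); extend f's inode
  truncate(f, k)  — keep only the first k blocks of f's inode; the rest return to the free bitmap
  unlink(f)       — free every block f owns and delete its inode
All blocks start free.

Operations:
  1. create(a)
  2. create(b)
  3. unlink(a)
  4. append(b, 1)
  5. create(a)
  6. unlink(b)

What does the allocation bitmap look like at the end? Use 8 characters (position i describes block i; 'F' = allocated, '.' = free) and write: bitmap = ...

bitmap = ..F.....

create(a): bitmap=F....... | a=[0]
create(b): bitmap=FF...... | a=[0] b=[1]
unlink(a): bitmap=.F...... | b=[1]
append(b, 1): bitmap=FF...... | b=[1, 0]
create(a): bitmap=FFF..... | a=[2] b=[1, 0]
unlink(b): bitmap=..F..... | a=[2]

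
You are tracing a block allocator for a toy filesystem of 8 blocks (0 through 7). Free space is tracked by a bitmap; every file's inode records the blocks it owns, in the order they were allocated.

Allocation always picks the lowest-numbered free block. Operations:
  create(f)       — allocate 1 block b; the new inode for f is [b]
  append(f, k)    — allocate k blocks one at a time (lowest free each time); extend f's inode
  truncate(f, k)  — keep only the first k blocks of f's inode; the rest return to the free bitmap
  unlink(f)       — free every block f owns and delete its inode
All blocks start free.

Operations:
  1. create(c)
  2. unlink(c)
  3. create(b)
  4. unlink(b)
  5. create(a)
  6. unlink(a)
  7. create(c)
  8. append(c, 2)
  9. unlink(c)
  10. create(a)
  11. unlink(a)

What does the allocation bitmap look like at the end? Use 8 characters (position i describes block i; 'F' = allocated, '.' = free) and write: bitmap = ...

after create(c) → c:[0]  free=[F.......]
after unlink(c) →   free=[........]
after create(b) → b:[0]  free=[F.......]
after unlink(b) →   free=[........]
after create(a) → a:[0]  free=[F.......]
after unlink(a) →   free=[........]
after create(c) → c:[0]  free=[F.......]
after append(c, 2) → c:[0, 1, 2]  free=[FFF.....]
after unlink(c) →   free=[........]
after create(a) → a:[0]  free=[F.......]
after unlink(a) →   free=[........]

bitmap = ........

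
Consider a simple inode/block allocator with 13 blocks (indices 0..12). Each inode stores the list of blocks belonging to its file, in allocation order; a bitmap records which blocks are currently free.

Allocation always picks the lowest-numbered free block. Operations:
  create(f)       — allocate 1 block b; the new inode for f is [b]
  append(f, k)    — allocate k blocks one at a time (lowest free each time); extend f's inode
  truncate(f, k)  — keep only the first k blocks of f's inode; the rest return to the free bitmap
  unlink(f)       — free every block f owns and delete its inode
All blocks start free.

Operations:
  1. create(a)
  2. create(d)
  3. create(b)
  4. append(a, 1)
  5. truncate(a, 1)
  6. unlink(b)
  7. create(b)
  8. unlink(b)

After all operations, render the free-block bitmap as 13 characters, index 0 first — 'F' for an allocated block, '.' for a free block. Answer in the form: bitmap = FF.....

create(a): bitmap=F............ | a=[0]
create(d): bitmap=FF........... | a=[0] d=[1]
create(b): bitmap=FFF.......... | a=[0] b=[2] d=[1]
append(a, 1): bitmap=FFFF......... | a=[0, 3] b=[2] d=[1]
truncate(a, 1): bitmap=FFF.......... | a=[0] b=[2] d=[1]
unlink(b): bitmap=FF........... | a=[0] d=[1]
create(b): bitmap=FFF.......... | a=[0] b=[2] d=[1]
unlink(b): bitmap=FF........... | a=[0] d=[1]

bitmap = FF...........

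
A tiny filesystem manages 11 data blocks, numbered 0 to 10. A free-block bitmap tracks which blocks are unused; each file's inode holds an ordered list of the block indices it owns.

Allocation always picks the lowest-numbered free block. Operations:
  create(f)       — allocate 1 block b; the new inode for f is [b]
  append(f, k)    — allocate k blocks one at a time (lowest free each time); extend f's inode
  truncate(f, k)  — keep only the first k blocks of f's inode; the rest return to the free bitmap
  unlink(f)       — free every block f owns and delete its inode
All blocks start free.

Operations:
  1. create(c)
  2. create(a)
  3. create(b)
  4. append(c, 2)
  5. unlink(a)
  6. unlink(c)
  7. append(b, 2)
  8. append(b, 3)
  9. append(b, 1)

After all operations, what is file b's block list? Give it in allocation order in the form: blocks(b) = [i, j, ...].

blocks(b) = [2, 0, 1, 3, 4, 5, 6]

create(c): bitmap=F.......... | c=[0]
create(a): bitmap=FF......... | a=[1] c=[0]
create(b): bitmap=FFF........ | a=[1] b=[2] c=[0]
append(c, 2): bitmap=FFFFF...... | a=[1] b=[2] c=[0, 3, 4]
unlink(a): bitmap=F.FFF...... | b=[2] c=[0, 3, 4]
unlink(c): bitmap=..F........ | b=[2]
append(b, 2): bitmap=FFF........ | b=[2, 0, 1]
append(b, 3): bitmap=FFFFFF..... | b=[2, 0, 1, 3, 4, 5]
append(b, 1): bitmap=FFFFFFF.... | b=[2, 0, 1, 3, 4, 5, 6]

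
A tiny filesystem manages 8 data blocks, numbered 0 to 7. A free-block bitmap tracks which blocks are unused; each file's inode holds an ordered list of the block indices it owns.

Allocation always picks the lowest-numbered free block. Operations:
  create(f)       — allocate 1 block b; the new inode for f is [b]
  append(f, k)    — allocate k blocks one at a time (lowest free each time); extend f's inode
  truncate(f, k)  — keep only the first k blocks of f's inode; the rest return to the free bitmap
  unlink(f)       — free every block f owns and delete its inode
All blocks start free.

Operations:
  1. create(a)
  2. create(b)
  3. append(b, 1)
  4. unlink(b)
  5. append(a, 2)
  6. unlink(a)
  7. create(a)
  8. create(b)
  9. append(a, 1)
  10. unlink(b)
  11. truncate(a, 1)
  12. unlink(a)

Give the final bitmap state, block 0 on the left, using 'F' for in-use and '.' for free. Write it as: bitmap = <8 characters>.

create(a): bitmap=F....... | a=[0]
create(b): bitmap=FF...... | a=[0] b=[1]
append(b, 1): bitmap=FFF..... | a=[0] b=[1, 2]
unlink(b): bitmap=F....... | a=[0]
append(a, 2): bitmap=FFF..... | a=[0, 1, 2]
unlink(a): bitmap=........ | 
create(a): bitmap=F....... | a=[0]
create(b): bitmap=FF...... | a=[0] b=[1]
append(a, 1): bitmap=FFF..... | a=[0, 2] b=[1]
unlink(b): bitmap=F.F..... | a=[0, 2]
truncate(a, 1): bitmap=F....... | a=[0]
unlink(a): bitmap=........ | 

bitmap = ........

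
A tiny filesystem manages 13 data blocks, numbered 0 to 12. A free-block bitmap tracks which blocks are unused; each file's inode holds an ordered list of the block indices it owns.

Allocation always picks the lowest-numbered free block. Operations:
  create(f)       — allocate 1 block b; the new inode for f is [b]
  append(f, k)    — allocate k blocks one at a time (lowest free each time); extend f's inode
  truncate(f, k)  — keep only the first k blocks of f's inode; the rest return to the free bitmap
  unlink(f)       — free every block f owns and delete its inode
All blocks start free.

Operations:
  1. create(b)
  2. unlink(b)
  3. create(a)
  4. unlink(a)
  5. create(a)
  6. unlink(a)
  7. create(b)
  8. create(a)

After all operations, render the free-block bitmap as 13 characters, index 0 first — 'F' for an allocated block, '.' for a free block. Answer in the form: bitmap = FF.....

create(b): bitmap=F............ | b=[0]
unlink(b): bitmap=............. | 
create(a): bitmap=F............ | a=[0]
unlink(a): bitmap=............. | 
create(a): bitmap=F............ | a=[0]
unlink(a): bitmap=............. | 
create(b): bitmap=F............ | b=[0]
create(a): bitmap=FF........... | a=[1] b=[0]

bitmap = FF...........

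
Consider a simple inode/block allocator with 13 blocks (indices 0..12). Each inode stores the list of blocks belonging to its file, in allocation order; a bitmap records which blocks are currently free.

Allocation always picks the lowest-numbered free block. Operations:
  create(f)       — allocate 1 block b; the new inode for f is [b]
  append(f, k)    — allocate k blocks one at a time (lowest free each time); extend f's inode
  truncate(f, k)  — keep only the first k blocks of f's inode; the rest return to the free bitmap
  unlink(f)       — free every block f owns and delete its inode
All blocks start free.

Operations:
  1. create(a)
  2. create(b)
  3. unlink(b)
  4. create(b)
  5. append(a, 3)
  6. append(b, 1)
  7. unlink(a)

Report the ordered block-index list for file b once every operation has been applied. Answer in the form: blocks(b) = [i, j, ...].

blocks(b) = [1, 5]

  1. create(a)  ⇒  F............  {a→[0]}
  2. create(b)  ⇒  FF...........  {a→[0]; b→[1]}
  3. unlink(b)  ⇒  F............  {a→[0]}
  4. create(b)  ⇒  FF...........  {a→[0]; b→[1]}
  5. append(a, 3)  ⇒  FFFFF........  {a→[0, 2, 3, 4]; b→[1]}
  6. append(b, 1)  ⇒  FFFFFF.......  {a→[0, 2, 3, 4]; b→[1, 5]}
  7. unlink(a)  ⇒  .F...F.......  {b→[1, 5]}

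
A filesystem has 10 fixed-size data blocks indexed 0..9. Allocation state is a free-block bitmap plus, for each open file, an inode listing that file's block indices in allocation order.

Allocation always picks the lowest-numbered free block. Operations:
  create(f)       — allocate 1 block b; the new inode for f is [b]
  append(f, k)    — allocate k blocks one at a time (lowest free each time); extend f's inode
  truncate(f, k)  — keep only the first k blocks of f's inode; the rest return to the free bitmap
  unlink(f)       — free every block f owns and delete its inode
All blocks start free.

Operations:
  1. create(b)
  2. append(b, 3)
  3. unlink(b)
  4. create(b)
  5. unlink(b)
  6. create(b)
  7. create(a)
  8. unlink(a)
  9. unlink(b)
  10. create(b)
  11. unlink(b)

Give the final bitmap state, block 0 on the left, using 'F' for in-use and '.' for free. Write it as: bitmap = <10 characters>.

[1] create(b) — b=0 (map F.........)
[2] append(b, 3) — b=0,1,2,3 (map FFFF......)
[3] unlink(b) —  (map ..........)
[4] create(b) — b=0 (map F.........)
[5] unlink(b) —  (map ..........)
[6] create(b) — b=0 (map F.........)
[7] create(a) — a=1 b=0 (map FF........)
[8] unlink(a) — b=0 (map F.........)
[9] unlink(b) —  (map ..........)
[10] create(b) — b=0 (map F.........)
[11] unlink(b) —  (map ..........)

bitmap = ..........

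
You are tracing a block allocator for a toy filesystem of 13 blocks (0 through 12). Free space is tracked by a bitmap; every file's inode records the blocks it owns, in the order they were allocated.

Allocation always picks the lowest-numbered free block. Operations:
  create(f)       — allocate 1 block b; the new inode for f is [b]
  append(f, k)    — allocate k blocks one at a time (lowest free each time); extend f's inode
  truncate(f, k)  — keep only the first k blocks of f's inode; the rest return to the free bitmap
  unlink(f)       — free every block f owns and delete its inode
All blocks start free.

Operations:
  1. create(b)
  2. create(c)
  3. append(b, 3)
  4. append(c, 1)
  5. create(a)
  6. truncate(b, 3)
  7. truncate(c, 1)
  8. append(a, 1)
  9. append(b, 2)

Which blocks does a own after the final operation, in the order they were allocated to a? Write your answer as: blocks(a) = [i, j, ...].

  1. create(b)  ⇒  F............  {b→[0]}
  2. create(c)  ⇒  FF...........  {b→[0]; c→[1]}
  3. append(b, 3)  ⇒  FFFFF........  {b→[0, 2, 3, 4]; c→[1]}
  4. append(c, 1)  ⇒  FFFFFF.......  {b→[0, 2, 3, 4]; c→[1, 5]}
  5. create(a)  ⇒  FFFFFFF......  {a→[6]; b→[0, 2, 3, 4]; c→[1, 5]}
  6. truncate(b, 3)  ⇒  FFFF.FF......  {a→[6]; b→[0, 2, 3]; c→[1, 5]}
  7. truncate(c, 1)  ⇒  FFFF..F......  {a→[6]; b→[0, 2, 3]; c→[1]}
  8. append(a, 1)  ⇒  FFFFF.F......  {a→[6, 4]; b→[0, 2, 3]; c→[1]}
  9. append(b, 2)  ⇒  FFFFFFFF.....  {a→[6, 4]; b→[0, 2, 3, 5, 7]; c→[1]}

blocks(a) = [6, 4]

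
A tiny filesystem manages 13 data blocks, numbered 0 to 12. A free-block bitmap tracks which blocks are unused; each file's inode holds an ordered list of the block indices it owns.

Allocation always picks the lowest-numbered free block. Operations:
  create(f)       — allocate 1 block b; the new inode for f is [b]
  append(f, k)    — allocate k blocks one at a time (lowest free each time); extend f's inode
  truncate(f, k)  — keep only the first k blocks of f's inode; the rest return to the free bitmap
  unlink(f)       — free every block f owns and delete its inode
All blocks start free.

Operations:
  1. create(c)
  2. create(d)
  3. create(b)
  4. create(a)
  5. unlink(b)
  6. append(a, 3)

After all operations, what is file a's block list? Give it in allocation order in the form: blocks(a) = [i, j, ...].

blocks(a) = [3, 2, 4, 5]

after create(c) → c:[0]  free=[F............]
after create(d) → c:[0], d:[1]  free=[FF...........]
after create(b) → b:[2], c:[0], d:[1]  free=[FFF..........]
after create(a) → a:[3], b:[2], c:[0], d:[1]  free=[FFFF.........]
after unlink(b) → a:[3], c:[0], d:[1]  free=[FF.F.........]
after append(a, 3) → a:[3, 2, 4, 5], c:[0], d:[1]  free=[FFFFFF.......]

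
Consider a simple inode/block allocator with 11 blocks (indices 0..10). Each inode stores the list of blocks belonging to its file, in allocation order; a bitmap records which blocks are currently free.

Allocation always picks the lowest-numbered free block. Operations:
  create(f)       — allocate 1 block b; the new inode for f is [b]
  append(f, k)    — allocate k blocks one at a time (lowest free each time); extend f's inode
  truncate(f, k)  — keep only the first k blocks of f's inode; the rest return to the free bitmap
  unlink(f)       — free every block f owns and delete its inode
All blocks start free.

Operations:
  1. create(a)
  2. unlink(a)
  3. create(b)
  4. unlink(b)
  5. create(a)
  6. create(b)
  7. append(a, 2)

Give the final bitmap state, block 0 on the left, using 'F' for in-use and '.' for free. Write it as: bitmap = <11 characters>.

bitmap = FFFF.......

create(a): bitmap=F.......... | a=[0]
unlink(a): bitmap=........... | 
create(b): bitmap=F.......... | b=[0]
unlink(b): bitmap=........... | 
create(a): bitmap=F.......... | a=[0]
create(b): bitmap=FF......... | a=[0] b=[1]
append(a, 2): bitmap=FFFF....... | a=[0, 2, 3] b=[1]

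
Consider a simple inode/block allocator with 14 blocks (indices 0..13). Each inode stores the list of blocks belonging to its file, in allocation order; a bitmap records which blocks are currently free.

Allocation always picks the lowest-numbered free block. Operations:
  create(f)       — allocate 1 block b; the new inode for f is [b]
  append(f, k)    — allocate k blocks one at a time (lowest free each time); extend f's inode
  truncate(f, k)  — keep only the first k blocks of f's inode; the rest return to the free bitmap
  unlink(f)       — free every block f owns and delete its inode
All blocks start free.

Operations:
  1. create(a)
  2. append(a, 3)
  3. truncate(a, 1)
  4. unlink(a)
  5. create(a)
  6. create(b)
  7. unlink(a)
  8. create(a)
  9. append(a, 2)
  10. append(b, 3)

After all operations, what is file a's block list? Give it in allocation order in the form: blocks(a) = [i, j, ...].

after create(a) → a:[0]  free=[F.............]
after append(a, 3) → a:[0, 1, 2, 3]  free=[FFFF..........]
after truncate(a, 1) → a:[0]  free=[F.............]
after unlink(a) →   free=[..............]
after create(a) → a:[0]  free=[F.............]
after create(b) → a:[0], b:[1]  free=[FF............]
after unlink(a) → b:[1]  free=[.F............]
after create(a) → a:[0], b:[1]  free=[FF............]
after append(a, 2) → a:[0, 2, 3], b:[1]  free=[FFFF..........]
after append(b, 3) → a:[0, 2, 3], b:[1, 4, 5, 6]  free=[FFFFFFF.......]

blocks(a) = [0, 2, 3]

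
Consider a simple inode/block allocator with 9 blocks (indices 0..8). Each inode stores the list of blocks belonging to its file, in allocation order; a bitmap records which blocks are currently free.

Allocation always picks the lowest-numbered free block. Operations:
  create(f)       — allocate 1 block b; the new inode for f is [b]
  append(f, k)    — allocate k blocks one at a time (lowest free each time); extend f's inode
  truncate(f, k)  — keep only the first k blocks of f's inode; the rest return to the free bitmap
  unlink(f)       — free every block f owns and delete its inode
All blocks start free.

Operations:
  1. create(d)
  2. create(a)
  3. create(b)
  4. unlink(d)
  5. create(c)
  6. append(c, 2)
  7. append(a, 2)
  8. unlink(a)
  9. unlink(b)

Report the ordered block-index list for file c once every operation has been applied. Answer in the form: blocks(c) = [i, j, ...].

create(d): bitmap=F........ | d=[0]
create(a): bitmap=FF....... | a=[1] d=[0]
create(b): bitmap=FFF...... | a=[1] b=[2] d=[0]
unlink(d): bitmap=.FF...... | a=[1] b=[2]
create(c): bitmap=FFF...... | a=[1] b=[2] c=[0]
append(c, 2): bitmap=FFFFF.... | a=[1] b=[2] c=[0, 3, 4]
append(a, 2): bitmap=FFFFFFF.. | a=[1, 5, 6] b=[2] c=[0, 3, 4]
unlink(a): bitmap=F.FFF.... | b=[2] c=[0, 3, 4]
unlink(b): bitmap=F..FF.... | c=[0, 3, 4]

blocks(c) = [0, 3, 4]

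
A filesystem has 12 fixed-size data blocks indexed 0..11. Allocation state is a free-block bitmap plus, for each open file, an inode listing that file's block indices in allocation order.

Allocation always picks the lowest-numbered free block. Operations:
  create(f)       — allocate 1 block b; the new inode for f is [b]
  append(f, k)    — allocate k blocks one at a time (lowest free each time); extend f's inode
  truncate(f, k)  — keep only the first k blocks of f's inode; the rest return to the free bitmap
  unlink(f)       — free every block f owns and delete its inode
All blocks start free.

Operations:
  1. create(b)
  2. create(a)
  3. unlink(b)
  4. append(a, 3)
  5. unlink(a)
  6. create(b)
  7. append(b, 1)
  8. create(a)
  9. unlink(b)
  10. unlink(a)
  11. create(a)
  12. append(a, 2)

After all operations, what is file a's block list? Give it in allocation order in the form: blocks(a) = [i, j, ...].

blocks(a) = [0, 1, 2]

create(b): bitmap=F........... | b=[0]
create(a): bitmap=FF.......... | a=[1] b=[0]
unlink(b): bitmap=.F.......... | a=[1]
append(a, 3): bitmap=FFFF........ | a=[1, 0, 2, 3]
unlink(a): bitmap=............ | 
create(b): bitmap=F........... | b=[0]
append(b, 1): bitmap=FF.......... | b=[0, 1]
create(a): bitmap=FFF......... | a=[2] b=[0, 1]
unlink(b): bitmap=..F......... | a=[2]
unlink(a): bitmap=............ | 
create(a): bitmap=F........... | a=[0]
append(a, 2): bitmap=FFF......... | a=[0, 1, 2]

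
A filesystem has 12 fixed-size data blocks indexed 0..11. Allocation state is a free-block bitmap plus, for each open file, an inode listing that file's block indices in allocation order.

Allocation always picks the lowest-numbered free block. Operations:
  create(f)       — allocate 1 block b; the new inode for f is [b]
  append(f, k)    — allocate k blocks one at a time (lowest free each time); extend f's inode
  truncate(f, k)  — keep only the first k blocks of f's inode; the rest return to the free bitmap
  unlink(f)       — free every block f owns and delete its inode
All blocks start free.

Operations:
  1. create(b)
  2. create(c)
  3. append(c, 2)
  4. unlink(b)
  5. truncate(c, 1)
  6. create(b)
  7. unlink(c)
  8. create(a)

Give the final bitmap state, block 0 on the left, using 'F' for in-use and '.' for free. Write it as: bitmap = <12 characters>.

bitmap = FF..........

[1] create(b) — b=0 (map F...........)
[2] create(c) — b=0 c=1 (map FF..........)
[3] append(c, 2) — b=0 c=1,2,3 (map FFFF........)
[4] unlink(b) — c=1,2,3 (map .FFF........)
[5] truncate(c, 1) — c=1 (map .F..........)
[6] create(b) — b=0 c=1 (map FF..........)
[7] unlink(c) — b=0 (map F...........)
[8] create(a) — a=1 b=0 (map FF..........)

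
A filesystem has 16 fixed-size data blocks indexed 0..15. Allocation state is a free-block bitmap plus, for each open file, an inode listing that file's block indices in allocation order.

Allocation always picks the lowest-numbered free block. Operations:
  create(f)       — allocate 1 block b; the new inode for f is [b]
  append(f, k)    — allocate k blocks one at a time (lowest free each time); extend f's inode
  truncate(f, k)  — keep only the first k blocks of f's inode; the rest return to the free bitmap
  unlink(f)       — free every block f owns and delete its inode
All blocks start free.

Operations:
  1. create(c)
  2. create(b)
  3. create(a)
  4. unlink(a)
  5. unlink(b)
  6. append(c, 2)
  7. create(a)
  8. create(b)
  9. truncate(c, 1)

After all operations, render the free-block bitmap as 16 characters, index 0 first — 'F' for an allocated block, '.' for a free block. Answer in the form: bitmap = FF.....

after create(c) → c:[0]  free=[F...............]
after create(b) → b:[1], c:[0]  free=[FF..............]
after create(a) → a:[2], b:[1], c:[0]  free=[FFF.............]
after unlink(a) → b:[1], c:[0]  free=[FF..............]
after unlink(b) → c:[0]  free=[F...............]
after append(c, 2) → c:[0, 1, 2]  free=[FFF.............]
after create(a) → a:[3], c:[0, 1, 2]  free=[FFFF............]
after create(b) → a:[3], b:[4], c:[0, 1, 2]  free=[FFFFF...........]
after truncate(c, 1) → a:[3], b:[4], c:[0]  free=[F..FF...........]

bitmap = F..FF...........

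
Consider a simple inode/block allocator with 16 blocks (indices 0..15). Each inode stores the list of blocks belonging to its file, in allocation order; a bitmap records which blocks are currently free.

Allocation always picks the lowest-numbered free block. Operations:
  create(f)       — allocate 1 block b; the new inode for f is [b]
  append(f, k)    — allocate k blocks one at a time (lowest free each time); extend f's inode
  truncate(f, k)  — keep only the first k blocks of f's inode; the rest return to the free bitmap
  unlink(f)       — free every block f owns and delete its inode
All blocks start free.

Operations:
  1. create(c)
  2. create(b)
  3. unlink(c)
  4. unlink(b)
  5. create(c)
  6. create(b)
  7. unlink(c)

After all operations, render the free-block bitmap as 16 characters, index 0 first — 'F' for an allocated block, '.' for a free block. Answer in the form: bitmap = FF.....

bitmap = .F..............

  1. create(c)  ⇒  F...............  {c→[0]}
  2. create(b)  ⇒  FF..............  {b→[1]; c→[0]}
  3. unlink(c)  ⇒  .F..............  {b→[1]}
  4. unlink(b)  ⇒  ................  {}
  5. create(c)  ⇒  F...............  {c→[0]}
  6. create(b)  ⇒  FF..............  {b→[1]; c→[0]}
  7. unlink(c)  ⇒  .F..............  {b→[1]}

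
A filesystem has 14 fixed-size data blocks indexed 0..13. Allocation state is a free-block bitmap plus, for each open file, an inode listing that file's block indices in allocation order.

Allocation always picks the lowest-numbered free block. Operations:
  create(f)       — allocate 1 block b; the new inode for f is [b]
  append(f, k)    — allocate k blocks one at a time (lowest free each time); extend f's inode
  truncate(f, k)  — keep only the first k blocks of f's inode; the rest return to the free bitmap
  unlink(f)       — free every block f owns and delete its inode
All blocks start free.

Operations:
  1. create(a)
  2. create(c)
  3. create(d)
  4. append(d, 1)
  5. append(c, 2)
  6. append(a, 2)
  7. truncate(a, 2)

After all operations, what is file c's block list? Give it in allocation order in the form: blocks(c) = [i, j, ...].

create(a): bitmap=F............. | a=[0]
create(c): bitmap=FF............ | a=[0] c=[1]
create(d): bitmap=FFF........... | a=[0] c=[1] d=[2]
append(d, 1): bitmap=FFFF.......... | a=[0] c=[1] d=[2, 3]
append(c, 2): bitmap=FFFFFF........ | a=[0] c=[1, 4, 5] d=[2, 3]
append(a, 2): bitmap=FFFFFFFF...... | a=[0, 6, 7] c=[1, 4, 5] d=[2, 3]
truncate(a, 2): bitmap=FFFFFFF....... | a=[0, 6] c=[1, 4, 5] d=[2, 3]

blocks(c) = [1, 4, 5]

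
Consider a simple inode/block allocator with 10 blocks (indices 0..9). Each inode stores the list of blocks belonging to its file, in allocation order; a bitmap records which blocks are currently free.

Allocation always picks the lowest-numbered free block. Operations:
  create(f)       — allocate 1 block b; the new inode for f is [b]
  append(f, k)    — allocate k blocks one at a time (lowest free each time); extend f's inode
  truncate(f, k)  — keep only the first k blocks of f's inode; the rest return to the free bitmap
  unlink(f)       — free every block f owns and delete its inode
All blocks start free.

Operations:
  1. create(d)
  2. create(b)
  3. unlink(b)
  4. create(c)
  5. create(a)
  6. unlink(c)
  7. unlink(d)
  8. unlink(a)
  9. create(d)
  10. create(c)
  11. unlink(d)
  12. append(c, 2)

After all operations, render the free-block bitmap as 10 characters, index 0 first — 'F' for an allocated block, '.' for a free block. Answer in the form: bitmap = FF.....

  1. create(d)  ⇒  F.........  {d→[0]}
  2. create(b)  ⇒  FF........  {b→[1]; d→[0]}
  3. unlink(b)  ⇒  F.........  {d→[0]}
  4. create(c)  ⇒  FF........  {c→[1]; d→[0]}
  5. create(a)  ⇒  FFF.......  {a→[2]; c→[1]; d→[0]}
  6. unlink(c)  ⇒  F.F.......  {a→[2]; d→[0]}
  7. unlink(d)  ⇒  ..F.......  {a→[2]}
  8. unlink(a)  ⇒  ..........  {}
  9. create(d)  ⇒  F.........  {d→[0]}
  10. create(c)  ⇒  FF........  {c→[1]; d→[0]}
  11. unlink(d)  ⇒  .F........  {c→[1]}
  12. append(c, 2)  ⇒  FFF.......  {c→[1, 0, 2]}

bitmap = FFF.......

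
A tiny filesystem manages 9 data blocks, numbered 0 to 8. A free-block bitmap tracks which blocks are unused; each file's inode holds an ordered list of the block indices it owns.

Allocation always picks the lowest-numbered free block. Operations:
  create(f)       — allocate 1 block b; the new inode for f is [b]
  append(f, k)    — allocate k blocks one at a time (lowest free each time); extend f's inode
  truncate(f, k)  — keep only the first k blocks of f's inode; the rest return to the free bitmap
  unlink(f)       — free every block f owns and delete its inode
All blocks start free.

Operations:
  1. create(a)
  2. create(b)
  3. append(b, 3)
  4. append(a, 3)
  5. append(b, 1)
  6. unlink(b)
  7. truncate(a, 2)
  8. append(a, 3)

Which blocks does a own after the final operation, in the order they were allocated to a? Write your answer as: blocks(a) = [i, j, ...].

blocks(a) = [0, 5, 1, 2, 3]

  1. create(a)  ⇒  F........  {a→[0]}
  2. create(b)  ⇒  FF.......  {a→[0]; b→[1]}
  3. append(b, 3)  ⇒  FFFFF....  {a→[0]; b→[1, 2, 3, 4]}
  4. append(a, 3)  ⇒  FFFFFFFF.  {a→[0, 5, 6, 7]; b→[1, 2, 3, 4]}
  5. append(b, 1)  ⇒  FFFFFFFFF  {a→[0, 5, 6, 7]; b→[1, 2, 3, 4, 8]}
  6. unlink(b)  ⇒  F....FFF.  {a→[0, 5, 6, 7]}
  7. truncate(a, 2)  ⇒  F....F...  {a→[0, 5]}
  8. append(a, 3)  ⇒  FFFF.F...  {a→[0, 5, 1, 2, 3]}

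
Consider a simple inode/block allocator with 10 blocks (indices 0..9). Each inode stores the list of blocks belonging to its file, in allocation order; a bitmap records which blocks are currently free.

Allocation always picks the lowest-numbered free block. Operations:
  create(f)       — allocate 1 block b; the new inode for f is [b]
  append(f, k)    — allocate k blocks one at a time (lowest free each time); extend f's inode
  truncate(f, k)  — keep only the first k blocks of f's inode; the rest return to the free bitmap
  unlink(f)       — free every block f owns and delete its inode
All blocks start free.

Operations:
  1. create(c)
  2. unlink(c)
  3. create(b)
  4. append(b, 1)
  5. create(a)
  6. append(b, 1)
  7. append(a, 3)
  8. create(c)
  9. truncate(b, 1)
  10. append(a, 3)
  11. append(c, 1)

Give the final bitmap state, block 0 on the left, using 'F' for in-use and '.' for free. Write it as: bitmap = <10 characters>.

bitmap = FFFFFFFFFF

create(c): bitmap=F......... | c=[0]
unlink(c): bitmap=.......... | 
create(b): bitmap=F......... | b=[0]
append(b, 1): bitmap=FF........ | b=[0, 1]
create(a): bitmap=FFF....... | a=[2] b=[0, 1]
append(b, 1): bitmap=FFFF...... | a=[2] b=[0, 1, 3]
append(a, 3): bitmap=FFFFFFF... | a=[2, 4, 5, 6] b=[0, 1, 3]
create(c): bitmap=FFFFFFFF.. | a=[2, 4, 5, 6] b=[0, 1, 3] c=[7]
truncate(b, 1): bitmap=F.F.FFFF.. | a=[2, 4, 5, 6] b=[0] c=[7]
append(a, 3): bitmap=FFFFFFFFF. | a=[2, 4, 5, 6, 1, 3, 8] b=[0] c=[7]
append(c, 1): bitmap=FFFFFFFFFF | a=[2, 4, 5, 6, 1, 3, 8] b=[0] c=[7, 9]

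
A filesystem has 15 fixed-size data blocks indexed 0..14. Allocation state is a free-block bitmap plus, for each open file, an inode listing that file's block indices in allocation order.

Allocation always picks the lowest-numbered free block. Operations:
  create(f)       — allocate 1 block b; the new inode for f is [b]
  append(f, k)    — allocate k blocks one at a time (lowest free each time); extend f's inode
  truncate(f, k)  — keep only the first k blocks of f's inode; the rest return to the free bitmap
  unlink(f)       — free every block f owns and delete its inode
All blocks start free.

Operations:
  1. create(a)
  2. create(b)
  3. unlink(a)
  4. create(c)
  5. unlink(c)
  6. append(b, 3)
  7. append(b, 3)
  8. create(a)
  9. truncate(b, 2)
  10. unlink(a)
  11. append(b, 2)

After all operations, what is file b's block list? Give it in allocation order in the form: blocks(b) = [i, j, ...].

create(a): bitmap=F.............. | a=[0]
create(b): bitmap=FF............. | a=[0] b=[1]
unlink(a): bitmap=.F............. | b=[1]
create(c): bitmap=FF............. | b=[1] c=[0]
unlink(c): bitmap=.F............. | b=[1]
append(b, 3): bitmap=FFFF........... | b=[1, 0, 2, 3]
append(b, 3): bitmap=FFFFFFF........ | b=[1, 0, 2, 3, 4, 5, 6]
create(a): bitmap=FFFFFFFF....... | a=[7] b=[1, 0, 2, 3, 4, 5, 6]
truncate(b, 2): bitmap=FF.....F....... | a=[7] b=[1, 0]
unlink(a): bitmap=FF............. | b=[1, 0]
append(b, 2): bitmap=FFFF........... | b=[1, 0, 2, 3]

blocks(b) = [1, 0, 2, 3]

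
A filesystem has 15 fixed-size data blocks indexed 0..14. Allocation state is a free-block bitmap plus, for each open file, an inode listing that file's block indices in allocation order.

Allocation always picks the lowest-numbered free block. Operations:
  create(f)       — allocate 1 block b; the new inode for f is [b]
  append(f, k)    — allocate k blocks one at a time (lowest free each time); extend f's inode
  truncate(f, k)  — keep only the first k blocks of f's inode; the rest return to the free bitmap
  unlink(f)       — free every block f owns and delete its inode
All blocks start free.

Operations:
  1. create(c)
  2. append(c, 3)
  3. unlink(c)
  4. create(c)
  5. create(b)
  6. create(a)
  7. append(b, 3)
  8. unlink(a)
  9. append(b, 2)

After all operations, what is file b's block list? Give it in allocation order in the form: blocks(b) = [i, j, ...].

[1] create(c) — c=0 (map F..............)
[2] append(c, 3) — c=0,1,2,3 (map FFFF...........)
[3] unlink(c) —  (map ...............)
[4] create(c) — c=0 (map F..............)
[5] create(b) — b=1 c=0 (map FF.............)
[6] create(a) — a=2 b=1 c=0 (map FFF............)
[7] append(b, 3) — a=2 b=1,3,4,5 c=0 (map FFFFFF.........)
[8] unlink(a) — b=1,3,4,5 c=0 (map FF.FFF.........)
[9] append(b, 2) — b=1,3,4,5,2,6 c=0 (map FFFFFFF........)

blocks(b) = [1, 3, 4, 5, 2, 6]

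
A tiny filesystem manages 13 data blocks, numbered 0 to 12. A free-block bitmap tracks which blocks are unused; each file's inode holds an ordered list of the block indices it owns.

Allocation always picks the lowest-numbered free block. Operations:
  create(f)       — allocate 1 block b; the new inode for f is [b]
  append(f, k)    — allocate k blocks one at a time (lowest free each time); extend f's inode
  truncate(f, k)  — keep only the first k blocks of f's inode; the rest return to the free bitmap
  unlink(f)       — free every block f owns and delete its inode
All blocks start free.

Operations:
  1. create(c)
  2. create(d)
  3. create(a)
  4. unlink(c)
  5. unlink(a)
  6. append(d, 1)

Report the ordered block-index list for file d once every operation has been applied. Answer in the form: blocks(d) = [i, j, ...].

[1] create(c) — c=0 (map F............)
[2] create(d) — c=0 d=1 (map FF...........)
[3] create(a) — a=2 c=0 d=1 (map FFF..........)
[4] unlink(c) — a=2 d=1 (map .FF..........)
[5] unlink(a) — d=1 (map .F...........)
[6] append(d, 1) — d=1,0 (map FF...........)

blocks(d) = [1, 0]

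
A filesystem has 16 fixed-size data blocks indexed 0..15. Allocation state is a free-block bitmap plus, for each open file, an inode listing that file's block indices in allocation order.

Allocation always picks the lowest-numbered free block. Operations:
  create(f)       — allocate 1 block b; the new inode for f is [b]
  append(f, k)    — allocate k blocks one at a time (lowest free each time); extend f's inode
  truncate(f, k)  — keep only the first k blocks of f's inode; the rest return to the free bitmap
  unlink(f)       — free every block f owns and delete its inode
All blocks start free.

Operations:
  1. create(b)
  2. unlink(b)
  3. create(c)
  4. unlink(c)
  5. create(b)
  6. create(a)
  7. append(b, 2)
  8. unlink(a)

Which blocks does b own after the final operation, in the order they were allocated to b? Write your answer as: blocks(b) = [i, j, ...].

[1] create(b) — b=0 (map F...............)
[2] unlink(b) —  (map ................)
[3] create(c) — c=0 (map F...............)
[4] unlink(c) —  (map ................)
[5] create(b) — b=0 (map F...............)
[6] create(a) — a=1 b=0 (map FF..............)
[7] append(b, 2) — a=1 b=0,2,3 (map FFFF............)
[8] unlink(a) — b=0,2,3 (map F.FF............)

blocks(b) = [0, 2, 3]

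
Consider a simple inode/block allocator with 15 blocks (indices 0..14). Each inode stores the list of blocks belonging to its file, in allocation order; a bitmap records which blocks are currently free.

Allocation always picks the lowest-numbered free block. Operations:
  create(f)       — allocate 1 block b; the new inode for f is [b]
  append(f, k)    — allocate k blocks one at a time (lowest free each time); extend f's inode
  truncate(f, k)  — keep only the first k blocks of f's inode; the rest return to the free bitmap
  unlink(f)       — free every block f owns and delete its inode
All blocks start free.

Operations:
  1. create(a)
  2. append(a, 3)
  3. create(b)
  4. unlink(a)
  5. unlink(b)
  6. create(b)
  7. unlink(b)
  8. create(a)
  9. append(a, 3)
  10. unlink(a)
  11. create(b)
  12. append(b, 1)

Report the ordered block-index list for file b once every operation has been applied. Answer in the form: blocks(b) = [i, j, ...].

[1] create(a) — a=0 (map F..............)
[2] append(a, 3) — a=0,1,2,3 (map FFFF...........)
[3] create(b) — a=0,1,2,3 b=4 (map FFFFF..........)
[4] unlink(a) — b=4 (map ....F..........)
[5] unlink(b) —  (map ...............)
[6] create(b) — b=0 (map F..............)
[7] unlink(b) —  (map ...............)
[8] create(a) — a=0 (map F..............)
[9] append(a, 3) — a=0,1,2,3 (map FFFF...........)
[10] unlink(a) —  (map ...............)
[11] create(b) — b=0 (map F..............)
[12] append(b, 1) — b=0,1 (map FF.............)

blocks(b) = [0, 1]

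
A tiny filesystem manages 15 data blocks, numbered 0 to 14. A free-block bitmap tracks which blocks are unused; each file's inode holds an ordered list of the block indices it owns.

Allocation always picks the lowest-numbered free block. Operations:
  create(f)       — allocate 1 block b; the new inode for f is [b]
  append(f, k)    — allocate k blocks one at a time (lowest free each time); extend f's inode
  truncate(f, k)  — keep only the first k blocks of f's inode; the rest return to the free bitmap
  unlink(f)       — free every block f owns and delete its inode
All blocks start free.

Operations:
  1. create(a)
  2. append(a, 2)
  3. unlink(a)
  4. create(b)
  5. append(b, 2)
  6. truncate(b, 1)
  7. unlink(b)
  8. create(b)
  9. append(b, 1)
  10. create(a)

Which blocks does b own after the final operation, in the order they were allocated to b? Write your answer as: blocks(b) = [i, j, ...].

blocks(b) = [0, 1]

after create(a) → a:[0]  free=[F..............]
after append(a, 2) → a:[0, 1, 2]  free=[FFF............]
after unlink(a) →   free=[...............]
after create(b) → b:[0]  free=[F..............]
after append(b, 2) → b:[0, 1, 2]  free=[FFF............]
after truncate(b, 1) → b:[0]  free=[F..............]
after unlink(b) →   free=[...............]
after create(b) → b:[0]  free=[F..............]
after append(b, 1) → b:[0, 1]  free=[FF.............]
after create(a) → a:[2], b:[0, 1]  free=[FFF............]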